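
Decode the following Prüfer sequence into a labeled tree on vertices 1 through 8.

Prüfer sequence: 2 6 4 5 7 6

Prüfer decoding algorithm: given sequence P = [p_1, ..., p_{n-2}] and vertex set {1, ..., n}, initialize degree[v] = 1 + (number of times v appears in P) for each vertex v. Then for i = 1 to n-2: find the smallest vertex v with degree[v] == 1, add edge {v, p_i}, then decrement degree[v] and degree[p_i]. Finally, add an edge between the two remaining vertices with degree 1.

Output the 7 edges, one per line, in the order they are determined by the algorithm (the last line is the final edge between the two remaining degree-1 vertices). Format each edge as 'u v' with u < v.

Answer: 1 2
2 6
3 4
4 5
5 7
6 7
6 8

Derivation:
Initial degrees: {1:1, 2:2, 3:1, 4:2, 5:2, 6:3, 7:2, 8:1}
Step 1: smallest deg-1 vertex = 1, p_1 = 2. Add edge {1,2}. Now deg[1]=0, deg[2]=1.
Step 2: smallest deg-1 vertex = 2, p_2 = 6. Add edge {2,6}. Now deg[2]=0, deg[6]=2.
Step 3: smallest deg-1 vertex = 3, p_3 = 4. Add edge {3,4}. Now deg[3]=0, deg[4]=1.
Step 4: smallest deg-1 vertex = 4, p_4 = 5. Add edge {4,5}. Now deg[4]=0, deg[5]=1.
Step 5: smallest deg-1 vertex = 5, p_5 = 7. Add edge {5,7}. Now deg[5]=0, deg[7]=1.
Step 6: smallest deg-1 vertex = 7, p_6 = 6. Add edge {6,7}. Now deg[7]=0, deg[6]=1.
Final: two remaining deg-1 vertices are 6, 8. Add edge {6,8}.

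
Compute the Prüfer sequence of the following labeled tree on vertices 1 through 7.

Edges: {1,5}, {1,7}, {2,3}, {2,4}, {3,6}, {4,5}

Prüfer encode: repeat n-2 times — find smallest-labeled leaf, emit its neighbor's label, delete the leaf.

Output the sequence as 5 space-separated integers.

Answer: 3 2 4 5 1

Derivation:
Step 1: leaves = {6,7}. Remove smallest leaf 6, emit neighbor 3.
Step 2: leaves = {3,7}. Remove smallest leaf 3, emit neighbor 2.
Step 3: leaves = {2,7}. Remove smallest leaf 2, emit neighbor 4.
Step 4: leaves = {4,7}. Remove smallest leaf 4, emit neighbor 5.
Step 5: leaves = {5,7}. Remove smallest leaf 5, emit neighbor 1.
Done: 2 vertices remain (1, 7). Sequence = [3 2 4 5 1]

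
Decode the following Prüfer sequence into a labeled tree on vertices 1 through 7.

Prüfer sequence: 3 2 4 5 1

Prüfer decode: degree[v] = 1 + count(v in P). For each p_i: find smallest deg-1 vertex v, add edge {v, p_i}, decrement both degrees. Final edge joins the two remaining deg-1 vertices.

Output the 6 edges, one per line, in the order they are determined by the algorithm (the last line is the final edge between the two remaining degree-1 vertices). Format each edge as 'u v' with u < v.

Answer: 3 6
2 3
2 4
4 5
1 5
1 7

Derivation:
Initial degrees: {1:2, 2:2, 3:2, 4:2, 5:2, 6:1, 7:1}
Step 1: smallest deg-1 vertex = 6, p_1 = 3. Add edge {3,6}. Now deg[6]=0, deg[3]=1.
Step 2: smallest deg-1 vertex = 3, p_2 = 2. Add edge {2,3}. Now deg[3]=0, deg[2]=1.
Step 3: smallest deg-1 vertex = 2, p_3 = 4. Add edge {2,4}. Now deg[2]=0, deg[4]=1.
Step 4: smallest deg-1 vertex = 4, p_4 = 5. Add edge {4,5}. Now deg[4]=0, deg[5]=1.
Step 5: smallest deg-1 vertex = 5, p_5 = 1. Add edge {1,5}. Now deg[5]=0, deg[1]=1.
Final: two remaining deg-1 vertices are 1, 7. Add edge {1,7}.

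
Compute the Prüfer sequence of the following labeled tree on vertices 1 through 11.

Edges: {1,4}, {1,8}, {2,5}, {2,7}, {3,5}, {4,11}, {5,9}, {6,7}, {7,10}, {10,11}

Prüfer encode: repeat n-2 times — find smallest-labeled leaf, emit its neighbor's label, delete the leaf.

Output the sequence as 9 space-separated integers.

Answer: 5 7 1 4 11 5 2 7 10

Derivation:
Step 1: leaves = {3,6,8,9}. Remove smallest leaf 3, emit neighbor 5.
Step 2: leaves = {6,8,9}. Remove smallest leaf 6, emit neighbor 7.
Step 3: leaves = {8,9}. Remove smallest leaf 8, emit neighbor 1.
Step 4: leaves = {1,9}. Remove smallest leaf 1, emit neighbor 4.
Step 5: leaves = {4,9}. Remove smallest leaf 4, emit neighbor 11.
Step 6: leaves = {9,11}. Remove smallest leaf 9, emit neighbor 5.
Step 7: leaves = {5,11}. Remove smallest leaf 5, emit neighbor 2.
Step 8: leaves = {2,11}. Remove smallest leaf 2, emit neighbor 7.
Step 9: leaves = {7,11}. Remove smallest leaf 7, emit neighbor 10.
Done: 2 vertices remain (10, 11). Sequence = [5 7 1 4 11 5 2 7 10]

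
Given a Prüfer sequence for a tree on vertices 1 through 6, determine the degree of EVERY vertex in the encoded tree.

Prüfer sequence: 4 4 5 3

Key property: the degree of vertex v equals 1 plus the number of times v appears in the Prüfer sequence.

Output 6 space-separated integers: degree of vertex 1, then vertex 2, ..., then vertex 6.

Answer: 1 1 2 3 2 1

Derivation:
p_1 = 4: count[4] becomes 1
p_2 = 4: count[4] becomes 2
p_3 = 5: count[5] becomes 1
p_4 = 3: count[3] becomes 1
Degrees (1 + count): deg[1]=1+0=1, deg[2]=1+0=1, deg[3]=1+1=2, deg[4]=1+2=3, deg[5]=1+1=2, deg[6]=1+0=1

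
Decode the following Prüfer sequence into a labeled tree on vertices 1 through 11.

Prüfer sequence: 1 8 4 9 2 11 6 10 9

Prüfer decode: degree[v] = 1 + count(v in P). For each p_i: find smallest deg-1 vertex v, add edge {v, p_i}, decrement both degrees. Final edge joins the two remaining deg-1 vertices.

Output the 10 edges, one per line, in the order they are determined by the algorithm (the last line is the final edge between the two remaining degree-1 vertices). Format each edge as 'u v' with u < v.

Initial degrees: {1:2, 2:2, 3:1, 4:2, 5:1, 6:2, 7:1, 8:2, 9:3, 10:2, 11:2}
Step 1: smallest deg-1 vertex = 3, p_1 = 1. Add edge {1,3}. Now deg[3]=0, deg[1]=1.
Step 2: smallest deg-1 vertex = 1, p_2 = 8. Add edge {1,8}. Now deg[1]=0, deg[8]=1.
Step 3: smallest deg-1 vertex = 5, p_3 = 4. Add edge {4,5}. Now deg[5]=0, deg[4]=1.
Step 4: smallest deg-1 vertex = 4, p_4 = 9. Add edge {4,9}. Now deg[4]=0, deg[9]=2.
Step 5: smallest deg-1 vertex = 7, p_5 = 2. Add edge {2,7}. Now deg[7]=0, deg[2]=1.
Step 6: smallest deg-1 vertex = 2, p_6 = 11. Add edge {2,11}. Now deg[2]=0, deg[11]=1.
Step 7: smallest deg-1 vertex = 8, p_7 = 6. Add edge {6,8}. Now deg[8]=0, deg[6]=1.
Step 8: smallest deg-1 vertex = 6, p_8 = 10. Add edge {6,10}. Now deg[6]=0, deg[10]=1.
Step 9: smallest deg-1 vertex = 10, p_9 = 9. Add edge {9,10}. Now deg[10]=0, deg[9]=1.
Final: two remaining deg-1 vertices are 9, 11. Add edge {9,11}.

Answer: 1 3
1 8
4 5
4 9
2 7
2 11
6 8
6 10
9 10
9 11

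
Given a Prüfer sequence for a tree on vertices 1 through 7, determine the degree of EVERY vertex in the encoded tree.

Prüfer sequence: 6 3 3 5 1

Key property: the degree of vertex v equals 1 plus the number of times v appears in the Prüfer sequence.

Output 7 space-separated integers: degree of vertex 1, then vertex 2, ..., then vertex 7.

Answer: 2 1 3 1 2 2 1

Derivation:
p_1 = 6: count[6] becomes 1
p_2 = 3: count[3] becomes 1
p_3 = 3: count[3] becomes 2
p_4 = 5: count[5] becomes 1
p_5 = 1: count[1] becomes 1
Degrees (1 + count): deg[1]=1+1=2, deg[2]=1+0=1, deg[3]=1+2=3, deg[4]=1+0=1, deg[5]=1+1=2, deg[6]=1+1=2, deg[7]=1+0=1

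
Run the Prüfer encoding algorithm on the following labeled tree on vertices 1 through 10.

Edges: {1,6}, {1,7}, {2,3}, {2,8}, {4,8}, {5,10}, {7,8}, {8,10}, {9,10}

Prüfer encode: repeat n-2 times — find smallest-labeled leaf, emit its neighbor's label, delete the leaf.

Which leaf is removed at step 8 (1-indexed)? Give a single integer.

Step 1: current leaves = {3,4,5,6,9}. Remove leaf 3 (neighbor: 2).
Step 2: current leaves = {2,4,5,6,9}. Remove leaf 2 (neighbor: 8).
Step 3: current leaves = {4,5,6,9}. Remove leaf 4 (neighbor: 8).
Step 4: current leaves = {5,6,9}. Remove leaf 5 (neighbor: 10).
Step 5: current leaves = {6,9}. Remove leaf 6 (neighbor: 1).
Step 6: current leaves = {1,9}. Remove leaf 1 (neighbor: 7).
Step 7: current leaves = {7,9}. Remove leaf 7 (neighbor: 8).
Step 8: current leaves = {8,9}. Remove leaf 8 (neighbor: 10).

Answer: 8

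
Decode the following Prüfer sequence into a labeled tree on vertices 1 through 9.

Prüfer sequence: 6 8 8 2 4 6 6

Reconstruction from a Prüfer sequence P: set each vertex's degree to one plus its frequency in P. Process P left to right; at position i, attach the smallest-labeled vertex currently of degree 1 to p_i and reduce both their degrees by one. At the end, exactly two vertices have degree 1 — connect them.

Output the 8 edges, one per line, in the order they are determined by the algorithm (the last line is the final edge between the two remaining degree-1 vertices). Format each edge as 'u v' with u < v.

Answer: 1 6
3 8
5 8
2 7
2 4
4 6
6 8
6 9

Derivation:
Initial degrees: {1:1, 2:2, 3:1, 4:2, 5:1, 6:4, 7:1, 8:3, 9:1}
Step 1: smallest deg-1 vertex = 1, p_1 = 6. Add edge {1,6}. Now deg[1]=0, deg[6]=3.
Step 2: smallest deg-1 vertex = 3, p_2 = 8. Add edge {3,8}. Now deg[3]=0, deg[8]=2.
Step 3: smallest deg-1 vertex = 5, p_3 = 8. Add edge {5,8}. Now deg[5]=0, deg[8]=1.
Step 4: smallest deg-1 vertex = 7, p_4 = 2. Add edge {2,7}. Now deg[7]=0, deg[2]=1.
Step 5: smallest deg-1 vertex = 2, p_5 = 4. Add edge {2,4}. Now deg[2]=0, deg[4]=1.
Step 6: smallest deg-1 vertex = 4, p_6 = 6. Add edge {4,6}. Now deg[4]=0, deg[6]=2.
Step 7: smallest deg-1 vertex = 8, p_7 = 6. Add edge {6,8}. Now deg[8]=0, deg[6]=1.
Final: two remaining deg-1 vertices are 6, 9. Add edge {6,9}.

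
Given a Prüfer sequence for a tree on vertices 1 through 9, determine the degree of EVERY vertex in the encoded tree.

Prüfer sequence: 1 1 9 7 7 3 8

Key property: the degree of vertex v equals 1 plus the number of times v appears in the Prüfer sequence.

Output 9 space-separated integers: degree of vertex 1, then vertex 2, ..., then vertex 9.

p_1 = 1: count[1] becomes 1
p_2 = 1: count[1] becomes 2
p_3 = 9: count[9] becomes 1
p_4 = 7: count[7] becomes 1
p_5 = 7: count[7] becomes 2
p_6 = 3: count[3] becomes 1
p_7 = 8: count[8] becomes 1
Degrees (1 + count): deg[1]=1+2=3, deg[2]=1+0=1, deg[3]=1+1=2, deg[4]=1+0=1, deg[5]=1+0=1, deg[6]=1+0=1, deg[7]=1+2=3, deg[8]=1+1=2, deg[9]=1+1=2

Answer: 3 1 2 1 1 1 3 2 2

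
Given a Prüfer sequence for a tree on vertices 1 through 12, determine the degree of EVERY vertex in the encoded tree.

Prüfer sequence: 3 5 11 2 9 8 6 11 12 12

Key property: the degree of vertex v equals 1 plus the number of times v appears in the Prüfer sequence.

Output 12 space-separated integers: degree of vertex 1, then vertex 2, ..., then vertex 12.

p_1 = 3: count[3] becomes 1
p_2 = 5: count[5] becomes 1
p_3 = 11: count[11] becomes 1
p_4 = 2: count[2] becomes 1
p_5 = 9: count[9] becomes 1
p_6 = 8: count[8] becomes 1
p_7 = 6: count[6] becomes 1
p_8 = 11: count[11] becomes 2
p_9 = 12: count[12] becomes 1
p_10 = 12: count[12] becomes 2
Degrees (1 + count): deg[1]=1+0=1, deg[2]=1+1=2, deg[3]=1+1=2, deg[4]=1+0=1, deg[5]=1+1=2, deg[6]=1+1=2, deg[7]=1+0=1, deg[8]=1+1=2, deg[9]=1+1=2, deg[10]=1+0=1, deg[11]=1+2=3, deg[12]=1+2=3

Answer: 1 2 2 1 2 2 1 2 2 1 3 3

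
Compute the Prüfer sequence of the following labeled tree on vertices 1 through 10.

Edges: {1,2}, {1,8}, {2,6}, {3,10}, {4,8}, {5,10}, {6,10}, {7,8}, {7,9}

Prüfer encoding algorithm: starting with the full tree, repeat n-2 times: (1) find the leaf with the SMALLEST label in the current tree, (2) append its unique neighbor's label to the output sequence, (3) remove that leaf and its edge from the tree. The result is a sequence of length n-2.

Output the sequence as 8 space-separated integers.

Step 1: leaves = {3,4,5,9}. Remove smallest leaf 3, emit neighbor 10.
Step 2: leaves = {4,5,9}. Remove smallest leaf 4, emit neighbor 8.
Step 3: leaves = {5,9}. Remove smallest leaf 5, emit neighbor 10.
Step 4: leaves = {9,10}. Remove smallest leaf 9, emit neighbor 7.
Step 5: leaves = {7,10}. Remove smallest leaf 7, emit neighbor 8.
Step 6: leaves = {8,10}. Remove smallest leaf 8, emit neighbor 1.
Step 7: leaves = {1,10}. Remove smallest leaf 1, emit neighbor 2.
Step 8: leaves = {2,10}. Remove smallest leaf 2, emit neighbor 6.
Done: 2 vertices remain (6, 10). Sequence = [10 8 10 7 8 1 2 6]

Answer: 10 8 10 7 8 1 2 6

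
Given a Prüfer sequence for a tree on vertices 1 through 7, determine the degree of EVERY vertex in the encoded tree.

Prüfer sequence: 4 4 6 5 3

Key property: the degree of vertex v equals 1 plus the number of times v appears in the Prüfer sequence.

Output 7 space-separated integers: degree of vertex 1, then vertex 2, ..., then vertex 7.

Answer: 1 1 2 3 2 2 1

Derivation:
p_1 = 4: count[4] becomes 1
p_2 = 4: count[4] becomes 2
p_3 = 6: count[6] becomes 1
p_4 = 5: count[5] becomes 1
p_5 = 3: count[3] becomes 1
Degrees (1 + count): deg[1]=1+0=1, deg[2]=1+0=1, deg[3]=1+1=2, deg[4]=1+2=3, deg[5]=1+1=2, deg[6]=1+1=2, deg[7]=1+0=1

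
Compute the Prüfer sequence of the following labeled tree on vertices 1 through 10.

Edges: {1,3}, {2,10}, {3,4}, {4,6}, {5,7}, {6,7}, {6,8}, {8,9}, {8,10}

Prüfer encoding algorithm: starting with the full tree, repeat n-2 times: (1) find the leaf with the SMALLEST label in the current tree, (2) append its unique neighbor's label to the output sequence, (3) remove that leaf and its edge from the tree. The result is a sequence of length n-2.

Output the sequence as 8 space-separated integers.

Step 1: leaves = {1,2,5,9}. Remove smallest leaf 1, emit neighbor 3.
Step 2: leaves = {2,3,5,9}. Remove smallest leaf 2, emit neighbor 10.
Step 3: leaves = {3,5,9,10}. Remove smallest leaf 3, emit neighbor 4.
Step 4: leaves = {4,5,9,10}. Remove smallest leaf 4, emit neighbor 6.
Step 5: leaves = {5,9,10}. Remove smallest leaf 5, emit neighbor 7.
Step 6: leaves = {7,9,10}. Remove smallest leaf 7, emit neighbor 6.
Step 7: leaves = {6,9,10}. Remove smallest leaf 6, emit neighbor 8.
Step 8: leaves = {9,10}. Remove smallest leaf 9, emit neighbor 8.
Done: 2 vertices remain (8, 10). Sequence = [3 10 4 6 7 6 8 8]

Answer: 3 10 4 6 7 6 8 8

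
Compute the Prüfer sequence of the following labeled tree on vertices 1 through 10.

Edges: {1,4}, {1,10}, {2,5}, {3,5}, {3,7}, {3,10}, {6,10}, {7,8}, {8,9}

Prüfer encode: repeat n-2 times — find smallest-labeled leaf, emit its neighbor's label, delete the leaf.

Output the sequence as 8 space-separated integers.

Step 1: leaves = {2,4,6,9}. Remove smallest leaf 2, emit neighbor 5.
Step 2: leaves = {4,5,6,9}. Remove smallest leaf 4, emit neighbor 1.
Step 3: leaves = {1,5,6,9}. Remove smallest leaf 1, emit neighbor 10.
Step 4: leaves = {5,6,9}. Remove smallest leaf 5, emit neighbor 3.
Step 5: leaves = {6,9}. Remove smallest leaf 6, emit neighbor 10.
Step 6: leaves = {9,10}. Remove smallest leaf 9, emit neighbor 8.
Step 7: leaves = {8,10}. Remove smallest leaf 8, emit neighbor 7.
Step 8: leaves = {7,10}. Remove smallest leaf 7, emit neighbor 3.
Done: 2 vertices remain (3, 10). Sequence = [5 1 10 3 10 8 7 3]

Answer: 5 1 10 3 10 8 7 3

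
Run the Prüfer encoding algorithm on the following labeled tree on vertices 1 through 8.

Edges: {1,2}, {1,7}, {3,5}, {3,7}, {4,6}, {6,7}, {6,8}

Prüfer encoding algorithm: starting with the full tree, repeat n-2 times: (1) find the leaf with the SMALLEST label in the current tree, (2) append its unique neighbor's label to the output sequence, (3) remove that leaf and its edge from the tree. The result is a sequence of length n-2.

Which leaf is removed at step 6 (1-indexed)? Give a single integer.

Answer: 7

Derivation:
Step 1: current leaves = {2,4,5,8}. Remove leaf 2 (neighbor: 1).
Step 2: current leaves = {1,4,5,8}. Remove leaf 1 (neighbor: 7).
Step 3: current leaves = {4,5,8}. Remove leaf 4 (neighbor: 6).
Step 4: current leaves = {5,8}. Remove leaf 5 (neighbor: 3).
Step 5: current leaves = {3,8}. Remove leaf 3 (neighbor: 7).
Step 6: current leaves = {7,8}. Remove leaf 7 (neighbor: 6).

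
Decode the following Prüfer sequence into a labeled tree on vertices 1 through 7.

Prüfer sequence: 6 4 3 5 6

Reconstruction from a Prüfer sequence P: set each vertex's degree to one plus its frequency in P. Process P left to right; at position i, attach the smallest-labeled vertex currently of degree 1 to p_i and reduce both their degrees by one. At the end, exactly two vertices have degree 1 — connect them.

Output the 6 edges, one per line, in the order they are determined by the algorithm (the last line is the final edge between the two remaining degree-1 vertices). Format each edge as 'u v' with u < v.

Answer: 1 6
2 4
3 4
3 5
5 6
6 7

Derivation:
Initial degrees: {1:1, 2:1, 3:2, 4:2, 5:2, 6:3, 7:1}
Step 1: smallest deg-1 vertex = 1, p_1 = 6. Add edge {1,6}. Now deg[1]=0, deg[6]=2.
Step 2: smallest deg-1 vertex = 2, p_2 = 4. Add edge {2,4}. Now deg[2]=0, deg[4]=1.
Step 3: smallest deg-1 vertex = 4, p_3 = 3. Add edge {3,4}. Now deg[4]=0, deg[3]=1.
Step 4: smallest deg-1 vertex = 3, p_4 = 5. Add edge {3,5}. Now deg[3]=0, deg[5]=1.
Step 5: smallest deg-1 vertex = 5, p_5 = 6. Add edge {5,6}. Now deg[5]=0, deg[6]=1.
Final: two remaining deg-1 vertices are 6, 7. Add edge {6,7}.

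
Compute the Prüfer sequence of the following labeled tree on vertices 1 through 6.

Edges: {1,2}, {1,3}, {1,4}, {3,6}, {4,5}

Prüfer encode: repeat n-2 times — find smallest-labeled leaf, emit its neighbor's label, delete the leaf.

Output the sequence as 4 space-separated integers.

Step 1: leaves = {2,5,6}. Remove smallest leaf 2, emit neighbor 1.
Step 2: leaves = {5,6}. Remove smallest leaf 5, emit neighbor 4.
Step 3: leaves = {4,6}. Remove smallest leaf 4, emit neighbor 1.
Step 4: leaves = {1,6}. Remove smallest leaf 1, emit neighbor 3.
Done: 2 vertices remain (3, 6). Sequence = [1 4 1 3]

Answer: 1 4 1 3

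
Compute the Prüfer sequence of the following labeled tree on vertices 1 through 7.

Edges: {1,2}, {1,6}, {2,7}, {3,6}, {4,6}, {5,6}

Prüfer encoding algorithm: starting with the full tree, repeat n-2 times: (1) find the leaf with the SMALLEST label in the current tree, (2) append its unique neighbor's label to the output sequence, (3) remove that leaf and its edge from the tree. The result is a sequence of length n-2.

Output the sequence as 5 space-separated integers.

Step 1: leaves = {3,4,5,7}. Remove smallest leaf 3, emit neighbor 6.
Step 2: leaves = {4,5,7}. Remove smallest leaf 4, emit neighbor 6.
Step 3: leaves = {5,7}. Remove smallest leaf 5, emit neighbor 6.
Step 4: leaves = {6,7}. Remove smallest leaf 6, emit neighbor 1.
Step 5: leaves = {1,7}. Remove smallest leaf 1, emit neighbor 2.
Done: 2 vertices remain (2, 7). Sequence = [6 6 6 1 2]

Answer: 6 6 6 1 2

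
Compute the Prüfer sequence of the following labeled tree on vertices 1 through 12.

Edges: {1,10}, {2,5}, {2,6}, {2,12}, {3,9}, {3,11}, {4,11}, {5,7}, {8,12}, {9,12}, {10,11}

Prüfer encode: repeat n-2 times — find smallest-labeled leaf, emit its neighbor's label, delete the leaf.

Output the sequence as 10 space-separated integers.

Step 1: leaves = {1,4,6,7,8}. Remove smallest leaf 1, emit neighbor 10.
Step 2: leaves = {4,6,7,8,10}. Remove smallest leaf 4, emit neighbor 11.
Step 3: leaves = {6,7,8,10}. Remove smallest leaf 6, emit neighbor 2.
Step 4: leaves = {7,8,10}. Remove smallest leaf 7, emit neighbor 5.
Step 5: leaves = {5,8,10}. Remove smallest leaf 5, emit neighbor 2.
Step 6: leaves = {2,8,10}. Remove smallest leaf 2, emit neighbor 12.
Step 7: leaves = {8,10}. Remove smallest leaf 8, emit neighbor 12.
Step 8: leaves = {10,12}. Remove smallest leaf 10, emit neighbor 11.
Step 9: leaves = {11,12}. Remove smallest leaf 11, emit neighbor 3.
Step 10: leaves = {3,12}. Remove smallest leaf 3, emit neighbor 9.
Done: 2 vertices remain (9, 12). Sequence = [10 11 2 5 2 12 12 11 3 9]

Answer: 10 11 2 5 2 12 12 11 3 9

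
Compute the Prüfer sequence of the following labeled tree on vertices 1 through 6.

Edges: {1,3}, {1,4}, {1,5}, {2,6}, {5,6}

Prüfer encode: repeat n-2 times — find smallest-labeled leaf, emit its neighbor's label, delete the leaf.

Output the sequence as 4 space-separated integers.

Step 1: leaves = {2,3,4}. Remove smallest leaf 2, emit neighbor 6.
Step 2: leaves = {3,4,6}. Remove smallest leaf 3, emit neighbor 1.
Step 3: leaves = {4,6}. Remove smallest leaf 4, emit neighbor 1.
Step 4: leaves = {1,6}. Remove smallest leaf 1, emit neighbor 5.
Done: 2 vertices remain (5, 6). Sequence = [6 1 1 5]

Answer: 6 1 1 5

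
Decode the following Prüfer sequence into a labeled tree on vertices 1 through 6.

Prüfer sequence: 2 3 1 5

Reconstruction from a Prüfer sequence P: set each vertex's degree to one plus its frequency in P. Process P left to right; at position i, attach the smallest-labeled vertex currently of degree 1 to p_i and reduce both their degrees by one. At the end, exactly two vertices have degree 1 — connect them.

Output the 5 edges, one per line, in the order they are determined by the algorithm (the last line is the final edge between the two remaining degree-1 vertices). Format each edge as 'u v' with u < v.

Initial degrees: {1:2, 2:2, 3:2, 4:1, 5:2, 6:1}
Step 1: smallest deg-1 vertex = 4, p_1 = 2. Add edge {2,4}. Now deg[4]=0, deg[2]=1.
Step 2: smallest deg-1 vertex = 2, p_2 = 3. Add edge {2,3}. Now deg[2]=0, deg[3]=1.
Step 3: smallest deg-1 vertex = 3, p_3 = 1. Add edge {1,3}. Now deg[3]=0, deg[1]=1.
Step 4: smallest deg-1 vertex = 1, p_4 = 5. Add edge {1,5}. Now deg[1]=0, deg[5]=1.
Final: two remaining deg-1 vertices are 5, 6. Add edge {5,6}.

Answer: 2 4
2 3
1 3
1 5
5 6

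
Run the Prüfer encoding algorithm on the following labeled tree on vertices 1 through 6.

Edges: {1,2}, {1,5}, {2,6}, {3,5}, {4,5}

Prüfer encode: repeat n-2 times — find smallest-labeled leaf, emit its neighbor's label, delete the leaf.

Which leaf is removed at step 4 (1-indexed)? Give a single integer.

Step 1: current leaves = {3,4,6}. Remove leaf 3 (neighbor: 5).
Step 2: current leaves = {4,6}. Remove leaf 4 (neighbor: 5).
Step 3: current leaves = {5,6}. Remove leaf 5 (neighbor: 1).
Step 4: current leaves = {1,6}. Remove leaf 1 (neighbor: 2).

Answer: 1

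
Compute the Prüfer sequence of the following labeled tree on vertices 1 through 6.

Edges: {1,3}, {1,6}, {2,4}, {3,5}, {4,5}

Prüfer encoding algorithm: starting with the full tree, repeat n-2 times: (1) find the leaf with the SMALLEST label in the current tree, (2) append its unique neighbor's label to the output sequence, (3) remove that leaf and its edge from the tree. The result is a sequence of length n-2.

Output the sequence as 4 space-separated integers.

Step 1: leaves = {2,6}. Remove smallest leaf 2, emit neighbor 4.
Step 2: leaves = {4,6}. Remove smallest leaf 4, emit neighbor 5.
Step 3: leaves = {5,6}. Remove smallest leaf 5, emit neighbor 3.
Step 4: leaves = {3,6}. Remove smallest leaf 3, emit neighbor 1.
Done: 2 vertices remain (1, 6). Sequence = [4 5 3 1]

Answer: 4 5 3 1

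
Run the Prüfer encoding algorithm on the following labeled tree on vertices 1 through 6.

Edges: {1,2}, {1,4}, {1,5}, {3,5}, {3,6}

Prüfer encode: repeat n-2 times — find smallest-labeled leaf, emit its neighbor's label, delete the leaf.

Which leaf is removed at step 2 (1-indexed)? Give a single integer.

Answer: 4

Derivation:
Step 1: current leaves = {2,4,6}. Remove leaf 2 (neighbor: 1).
Step 2: current leaves = {4,6}. Remove leaf 4 (neighbor: 1).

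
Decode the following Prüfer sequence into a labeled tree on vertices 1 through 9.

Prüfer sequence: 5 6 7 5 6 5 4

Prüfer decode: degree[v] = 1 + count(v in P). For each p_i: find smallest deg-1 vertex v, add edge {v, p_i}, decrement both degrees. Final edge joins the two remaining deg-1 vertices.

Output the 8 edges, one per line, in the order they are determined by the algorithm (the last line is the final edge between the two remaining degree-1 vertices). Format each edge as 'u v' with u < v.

Initial degrees: {1:1, 2:1, 3:1, 4:2, 5:4, 6:3, 7:2, 8:1, 9:1}
Step 1: smallest deg-1 vertex = 1, p_1 = 5. Add edge {1,5}. Now deg[1]=0, deg[5]=3.
Step 2: smallest deg-1 vertex = 2, p_2 = 6. Add edge {2,6}. Now deg[2]=0, deg[6]=2.
Step 3: smallest deg-1 vertex = 3, p_3 = 7. Add edge {3,7}. Now deg[3]=0, deg[7]=1.
Step 4: smallest deg-1 vertex = 7, p_4 = 5. Add edge {5,7}. Now deg[7]=0, deg[5]=2.
Step 5: smallest deg-1 vertex = 8, p_5 = 6. Add edge {6,8}. Now deg[8]=0, deg[6]=1.
Step 6: smallest deg-1 vertex = 6, p_6 = 5. Add edge {5,6}. Now deg[6]=0, deg[5]=1.
Step 7: smallest deg-1 vertex = 5, p_7 = 4. Add edge {4,5}. Now deg[5]=0, deg[4]=1.
Final: two remaining deg-1 vertices are 4, 9. Add edge {4,9}.

Answer: 1 5
2 6
3 7
5 7
6 8
5 6
4 5
4 9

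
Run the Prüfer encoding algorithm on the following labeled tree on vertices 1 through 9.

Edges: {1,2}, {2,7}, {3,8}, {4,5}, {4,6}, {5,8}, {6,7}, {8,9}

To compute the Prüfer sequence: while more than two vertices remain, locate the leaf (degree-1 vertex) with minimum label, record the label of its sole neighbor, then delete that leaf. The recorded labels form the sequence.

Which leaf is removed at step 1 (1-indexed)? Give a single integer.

Answer: 1

Derivation:
Step 1: current leaves = {1,3,9}. Remove leaf 1 (neighbor: 2).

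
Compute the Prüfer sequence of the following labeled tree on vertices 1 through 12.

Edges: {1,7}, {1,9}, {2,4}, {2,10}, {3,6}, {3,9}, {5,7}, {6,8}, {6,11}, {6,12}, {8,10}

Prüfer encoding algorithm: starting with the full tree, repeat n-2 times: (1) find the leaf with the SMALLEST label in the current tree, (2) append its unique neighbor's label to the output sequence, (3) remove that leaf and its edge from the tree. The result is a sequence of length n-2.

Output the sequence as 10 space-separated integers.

Answer: 2 10 7 1 9 3 6 8 6 6

Derivation:
Step 1: leaves = {4,5,11,12}. Remove smallest leaf 4, emit neighbor 2.
Step 2: leaves = {2,5,11,12}. Remove smallest leaf 2, emit neighbor 10.
Step 3: leaves = {5,10,11,12}. Remove smallest leaf 5, emit neighbor 7.
Step 4: leaves = {7,10,11,12}. Remove smallest leaf 7, emit neighbor 1.
Step 5: leaves = {1,10,11,12}. Remove smallest leaf 1, emit neighbor 9.
Step 6: leaves = {9,10,11,12}. Remove smallest leaf 9, emit neighbor 3.
Step 7: leaves = {3,10,11,12}. Remove smallest leaf 3, emit neighbor 6.
Step 8: leaves = {10,11,12}. Remove smallest leaf 10, emit neighbor 8.
Step 9: leaves = {8,11,12}. Remove smallest leaf 8, emit neighbor 6.
Step 10: leaves = {11,12}. Remove smallest leaf 11, emit neighbor 6.
Done: 2 vertices remain (6, 12). Sequence = [2 10 7 1 9 3 6 8 6 6]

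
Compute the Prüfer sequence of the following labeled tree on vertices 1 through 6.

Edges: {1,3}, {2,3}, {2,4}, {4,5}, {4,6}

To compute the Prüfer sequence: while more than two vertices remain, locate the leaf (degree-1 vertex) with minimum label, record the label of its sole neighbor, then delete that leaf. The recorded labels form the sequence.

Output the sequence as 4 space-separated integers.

Step 1: leaves = {1,5,6}. Remove smallest leaf 1, emit neighbor 3.
Step 2: leaves = {3,5,6}. Remove smallest leaf 3, emit neighbor 2.
Step 3: leaves = {2,5,6}. Remove smallest leaf 2, emit neighbor 4.
Step 4: leaves = {5,6}. Remove smallest leaf 5, emit neighbor 4.
Done: 2 vertices remain (4, 6). Sequence = [3 2 4 4]

Answer: 3 2 4 4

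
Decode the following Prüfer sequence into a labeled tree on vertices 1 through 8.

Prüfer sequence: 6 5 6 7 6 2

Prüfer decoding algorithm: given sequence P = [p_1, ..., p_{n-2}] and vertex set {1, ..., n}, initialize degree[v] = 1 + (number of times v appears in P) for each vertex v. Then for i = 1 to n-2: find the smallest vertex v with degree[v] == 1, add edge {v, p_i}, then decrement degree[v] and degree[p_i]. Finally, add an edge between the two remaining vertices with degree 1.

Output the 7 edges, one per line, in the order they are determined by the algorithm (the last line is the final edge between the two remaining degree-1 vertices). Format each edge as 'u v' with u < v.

Initial degrees: {1:1, 2:2, 3:1, 4:1, 5:2, 6:4, 7:2, 8:1}
Step 1: smallest deg-1 vertex = 1, p_1 = 6. Add edge {1,6}. Now deg[1]=0, deg[6]=3.
Step 2: smallest deg-1 vertex = 3, p_2 = 5. Add edge {3,5}. Now deg[3]=0, deg[5]=1.
Step 3: smallest deg-1 vertex = 4, p_3 = 6. Add edge {4,6}. Now deg[4]=0, deg[6]=2.
Step 4: smallest deg-1 vertex = 5, p_4 = 7. Add edge {5,7}. Now deg[5]=0, deg[7]=1.
Step 5: smallest deg-1 vertex = 7, p_5 = 6. Add edge {6,7}. Now deg[7]=0, deg[6]=1.
Step 6: smallest deg-1 vertex = 6, p_6 = 2. Add edge {2,6}. Now deg[6]=0, deg[2]=1.
Final: two remaining deg-1 vertices are 2, 8. Add edge {2,8}.

Answer: 1 6
3 5
4 6
5 7
6 7
2 6
2 8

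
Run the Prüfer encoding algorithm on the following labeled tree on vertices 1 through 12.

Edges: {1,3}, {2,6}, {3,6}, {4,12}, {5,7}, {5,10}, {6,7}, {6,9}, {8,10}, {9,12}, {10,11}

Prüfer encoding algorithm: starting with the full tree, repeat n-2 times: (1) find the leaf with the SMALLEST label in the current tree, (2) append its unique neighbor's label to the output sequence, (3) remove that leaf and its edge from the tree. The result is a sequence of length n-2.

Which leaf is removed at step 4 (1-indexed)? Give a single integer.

Answer: 4

Derivation:
Step 1: current leaves = {1,2,4,8,11}. Remove leaf 1 (neighbor: 3).
Step 2: current leaves = {2,3,4,8,11}. Remove leaf 2 (neighbor: 6).
Step 3: current leaves = {3,4,8,11}. Remove leaf 3 (neighbor: 6).
Step 4: current leaves = {4,8,11}. Remove leaf 4 (neighbor: 12).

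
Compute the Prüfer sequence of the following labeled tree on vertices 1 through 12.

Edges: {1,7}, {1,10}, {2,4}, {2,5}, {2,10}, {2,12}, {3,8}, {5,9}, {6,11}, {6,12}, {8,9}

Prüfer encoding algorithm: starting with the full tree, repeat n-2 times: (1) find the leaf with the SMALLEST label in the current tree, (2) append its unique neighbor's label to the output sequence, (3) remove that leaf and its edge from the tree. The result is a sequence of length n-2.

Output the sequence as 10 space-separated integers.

Step 1: leaves = {3,4,7,11}. Remove smallest leaf 3, emit neighbor 8.
Step 2: leaves = {4,7,8,11}. Remove smallest leaf 4, emit neighbor 2.
Step 3: leaves = {7,8,11}. Remove smallest leaf 7, emit neighbor 1.
Step 4: leaves = {1,8,11}. Remove smallest leaf 1, emit neighbor 10.
Step 5: leaves = {8,10,11}. Remove smallest leaf 8, emit neighbor 9.
Step 6: leaves = {9,10,11}. Remove smallest leaf 9, emit neighbor 5.
Step 7: leaves = {5,10,11}. Remove smallest leaf 5, emit neighbor 2.
Step 8: leaves = {10,11}. Remove smallest leaf 10, emit neighbor 2.
Step 9: leaves = {2,11}. Remove smallest leaf 2, emit neighbor 12.
Step 10: leaves = {11,12}. Remove smallest leaf 11, emit neighbor 6.
Done: 2 vertices remain (6, 12). Sequence = [8 2 1 10 9 5 2 2 12 6]

Answer: 8 2 1 10 9 5 2 2 12 6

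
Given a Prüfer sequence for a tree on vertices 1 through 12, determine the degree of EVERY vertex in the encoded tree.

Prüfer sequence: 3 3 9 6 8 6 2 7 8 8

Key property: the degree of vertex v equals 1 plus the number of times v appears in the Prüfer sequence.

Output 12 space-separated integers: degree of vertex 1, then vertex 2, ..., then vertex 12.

Answer: 1 2 3 1 1 3 2 4 2 1 1 1

Derivation:
p_1 = 3: count[3] becomes 1
p_2 = 3: count[3] becomes 2
p_3 = 9: count[9] becomes 1
p_4 = 6: count[6] becomes 1
p_5 = 8: count[8] becomes 1
p_6 = 6: count[6] becomes 2
p_7 = 2: count[2] becomes 1
p_8 = 7: count[7] becomes 1
p_9 = 8: count[8] becomes 2
p_10 = 8: count[8] becomes 3
Degrees (1 + count): deg[1]=1+0=1, deg[2]=1+1=2, deg[3]=1+2=3, deg[4]=1+0=1, deg[5]=1+0=1, deg[6]=1+2=3, deg[7]=1+1=2, deg[8]=1+3=4, deg[9]=1+1=2, deg[10]=1+0=1, deg[11]=1+0=1, deg[12]=1+0=1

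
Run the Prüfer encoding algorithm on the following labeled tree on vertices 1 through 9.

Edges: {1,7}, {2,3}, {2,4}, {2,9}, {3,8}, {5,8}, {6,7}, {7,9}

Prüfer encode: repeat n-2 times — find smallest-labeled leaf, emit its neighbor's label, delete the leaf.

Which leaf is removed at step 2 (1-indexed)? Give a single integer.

Step 1: current leaves = {1,4,5,6}. Remove leaf 1 (neighbor: 7).
Step 2: current leaves = {4,5,6}. Remove leaf 4 (neighbor: 2).

Answer: 4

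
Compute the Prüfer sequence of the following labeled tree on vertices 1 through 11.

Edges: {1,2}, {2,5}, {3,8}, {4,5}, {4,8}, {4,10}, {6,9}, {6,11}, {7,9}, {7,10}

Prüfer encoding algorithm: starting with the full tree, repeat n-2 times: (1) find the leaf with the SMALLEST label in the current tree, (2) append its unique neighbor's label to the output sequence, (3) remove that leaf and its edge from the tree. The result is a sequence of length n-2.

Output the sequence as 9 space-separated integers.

Answer: 2 5 8 4 4 10 7 9 6

Derivation:
Step 1: leaves = {1,3,11}. Remove smallest leaf 1, emit neighbor 2.
Step 2: leaves = {2,3,11}. Remove smallest leaf 2, emit neighbor 5.
Step 3: leaves = {3,5,11}. Remove smallest leaf 3, emit neighbor 8.
Step 4: leaves = {5,8,11}. Remove smallest leaf 5, emit neighbor 4.
Step 5: leaves = {8,11}. Remove smallest leaf 8, emit neighbor 4.
Step 6: leaves = {4,11}. Remove smallest leaf 4, emit neighbor 10.
Step 7: leaves = {10,11}. Remove smallest leaf 10, emit neighbor 7.
Step 8: leaves = {7,11}. Remove smallest leaf 7, emit neighbor 9.
Step 9: leaves = {9,11}. Remove smallest leaf 9, emit neighbor 6.
Done: 2 vertices remain (6, 11). Sequence = [2 5 8 4 4 10 7 9 6]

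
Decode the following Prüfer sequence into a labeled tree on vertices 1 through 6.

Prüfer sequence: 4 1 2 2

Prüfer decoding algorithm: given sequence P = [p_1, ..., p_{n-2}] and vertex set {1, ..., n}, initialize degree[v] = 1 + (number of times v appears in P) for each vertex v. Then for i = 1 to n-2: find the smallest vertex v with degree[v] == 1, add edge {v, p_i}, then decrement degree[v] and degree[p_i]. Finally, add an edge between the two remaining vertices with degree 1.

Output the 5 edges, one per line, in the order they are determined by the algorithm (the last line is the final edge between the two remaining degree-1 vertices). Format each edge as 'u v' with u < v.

Initial degrees: {1:2, 2:3, 3:1, 4:2, 5:1, 6:1}
Step 1: smallest deg-1 vertex = 3, p_1 = 4. Add edge {3,4}. Now deg[3]=0, deg[4]=1.
Step 2: smallest deg-1 vertex = 4, p_2 = 1. Add edge {1,4}. Now deg[4]=0, deg[1]=1.
Step 3: smallest deg-1 vertex = 1, p_3 = 2. Add edge {1,2}. Now deg[1]=0, deg[2]=2.
Step 4: smallest deg-1 vertex = 5, p_4 = 2. Add edge {2,5}. Now deg[5]=0, deg[2]=1.
Final: two remaining deg-1 vertices are 2, 6. Add edge {2,6}.

Answer: 3 4
1 4
1 2
2 5
2 6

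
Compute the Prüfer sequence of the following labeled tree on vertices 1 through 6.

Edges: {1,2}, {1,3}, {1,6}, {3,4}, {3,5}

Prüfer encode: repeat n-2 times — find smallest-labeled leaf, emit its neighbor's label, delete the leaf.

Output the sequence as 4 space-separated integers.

Answer: 1 3 3 1

Derivation:
Step 1: leaves = {2,4,5,6}. Remove smallest leaf 2, emit neighbor 1.
Step 2: leaves = {4,5,6}. Remove smallest leaf 4, emit neighbor 3.
Step 3: leaves = {5,6}. Remove smallest leaf 5, emit neighbor 3.
Step 4: leaves = {3,6}. Remove smallest leaf 3, emit neighbor 1.
Done: 2 vertices remain (1, 6). Sequence = [1 3 3 1]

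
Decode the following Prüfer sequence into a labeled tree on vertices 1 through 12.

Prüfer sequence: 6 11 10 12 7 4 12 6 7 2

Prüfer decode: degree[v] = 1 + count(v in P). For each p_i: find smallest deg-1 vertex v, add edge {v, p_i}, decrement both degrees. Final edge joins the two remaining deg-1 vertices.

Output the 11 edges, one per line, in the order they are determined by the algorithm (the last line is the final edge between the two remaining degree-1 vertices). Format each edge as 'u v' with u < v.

Initial degrees: {1:1, 2:2, 3:1, 4:2, 5:1, 6:3, 7:3, 8:1, 9:1, 10:2, 11:2, 12:3}
Step 1: smallest deg-1 vertex = 1, p_1 = 6. Add edge {1,6}. Now deg[1]=0, deg[6]=2.
Step 2: smallest deg-1 vertex = 3, p_2 = 11. Add edge {3,11}. Now deg[3]=0, deg[11]=1.
Step 3: smallest deg-1 vertex = 5, p_3 = 10. Add edge {5,10}. Now deg[5]=0, deg[10]=1.
Step 4: smallest deg-1 vertex = 8, p_4 = 12. Add edge {8,12}. Now deg[8]=0, deg[12]=2.
Step 5: smallest deg-1 vertex = 9, p_5 = 7. Add edge {7,9}. Now deg[9]=0, deg[7]=2.
Step 6: smallest deg-1 vertex = 10, p_6 = 4. Add edge {4,10}. Now deg[10]=0, deg[4]=1.
Step 7: smallest deg-1 vertex = 4, p_7 = 12. Add edge {4,12}. Now deg[4]=0, deg[12]=1.
Step 8: smallest deg-1 vertex = 11, p_8 = 6. Add edge {6,11}. Now deg[11]=0, deg[6]=1.
Step 9: smallest deg-1 vertex = 6, p_9 = 7. Add edge {6,7}. Now deg[6]=0, deg[7]=1.
Step 10: smallest deg-1 vertex = 7, p_10 = 2. Add edge {2,7}. Now deg[7]=0, deg[2]=1.
Final: two remaining deg-1 vertices are 2, 12. Add edge {2,12}.

Answer: 1 6
3 11
5 10
8 12
7 9
4 10
4 12
6 11
6 7
2 7
2 12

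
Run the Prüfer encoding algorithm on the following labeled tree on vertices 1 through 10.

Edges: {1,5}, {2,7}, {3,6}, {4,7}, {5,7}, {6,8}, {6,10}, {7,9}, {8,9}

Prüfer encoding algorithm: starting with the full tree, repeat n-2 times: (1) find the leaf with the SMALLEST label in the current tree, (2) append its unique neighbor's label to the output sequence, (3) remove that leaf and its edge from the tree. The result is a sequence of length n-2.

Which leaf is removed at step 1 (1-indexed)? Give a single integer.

Answer: 1

Derivation:
Step 1: current leaves = {1,2,3,4,10}. Remove leaf 1 (neighbor: 5).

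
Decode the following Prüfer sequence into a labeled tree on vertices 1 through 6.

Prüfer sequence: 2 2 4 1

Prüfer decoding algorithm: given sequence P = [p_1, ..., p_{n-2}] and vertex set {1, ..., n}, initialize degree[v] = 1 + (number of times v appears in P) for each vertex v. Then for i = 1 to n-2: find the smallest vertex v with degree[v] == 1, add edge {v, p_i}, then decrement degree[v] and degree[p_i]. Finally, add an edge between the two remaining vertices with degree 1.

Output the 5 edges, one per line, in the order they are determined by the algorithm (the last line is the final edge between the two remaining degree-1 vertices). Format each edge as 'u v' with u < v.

Initial degrees: {1:2, 2:3, 3:1, 4:2, 5:1, 6:1}
Step 1: smallest deg-1 vertex = 3, p_1 = 2. Add edge {2,3}. Now deg[3]=0, deg[2]=2.
Step 2: smallest deg-1 vertex = 5, p_2 = 2. Add edge {2,5}. Now deg[5]=0, deg[2]=1.
Step 3: smallest deg-1 vertex = 2, p_3 = 4. Add edge {2,4}. Now deg[2]=0, deg[4]=1.
Step 4: smallest deg-1 vertex = 4, p_4 = 1. Add edge {1,4}. Now deg[4]=0, deg[1]=1.
Final: two remaining deg-1 vertices are 1, 6. Add edge {1,6}.

Answer: 2 3
2 5
2 4
1 4
1 6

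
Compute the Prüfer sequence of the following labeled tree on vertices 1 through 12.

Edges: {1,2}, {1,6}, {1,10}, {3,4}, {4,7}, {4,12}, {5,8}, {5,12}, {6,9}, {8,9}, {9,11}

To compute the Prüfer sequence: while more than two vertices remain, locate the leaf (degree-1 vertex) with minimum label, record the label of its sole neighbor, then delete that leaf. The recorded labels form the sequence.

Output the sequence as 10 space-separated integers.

Answer: 1 4 4 12 1 6 9 9 8 5

Derivation:
Step 1: leaves = {2,3,7,10,11}. Remove smallest leaf 2, emit neighbor 1.
Step 2: leaves = {3,7,10,11}. Remove smallest leaf 3, emit neighbor 4.
Step 3: leaves = {7,10,11}. Remove smallest leaf 7, emit neighbor 4.
Step 4: leaves = {4,10,11}. Remove smallest leaf 4, emit neighbor 12.
Step 5: leaves = {10,11,12}. Remove smallest leaf 10, emit neighbor 1.
Step 6: leaves = {1,11,12}. Remove smallest leaf 1, emit neighbor 6.
Step 7: leaves = {6,11,12}. Remove smallest leaf 6, emit neighbor 9.
Step 8: leaves = {11,12}. Remove smallest leaf 11, emit neighbor 9.
Step 9: leaves = {9,12}. Remove smallest leaf 9, emit neighbor 8.
Step 10: leaves = {8,12}. Remove smallest leaf 8, emit neighbor 5.
Done: 2 vertices remain (5, 12). Sequence = [1 4 4 12 1 6 9 9 8 5]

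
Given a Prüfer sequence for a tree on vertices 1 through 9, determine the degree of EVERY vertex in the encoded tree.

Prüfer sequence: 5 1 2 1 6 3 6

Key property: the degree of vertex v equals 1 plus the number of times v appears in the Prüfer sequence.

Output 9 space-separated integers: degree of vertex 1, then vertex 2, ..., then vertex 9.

p_1 = 5: count[5] becomes 1
p_2 = 1: count[1] becomes 1
p_3 = 2: count[2] becomes 1
p_4 = 1: count[1] becomes 2
p_5 = 6: count[6] becomes 1
p_6 = 3: count[3] becomes 1
p_7 = 6: count[6] becomes 2
Degrees (1 + count): deg[1]=1+2=3, deg[2]=1+1=2, deg[3]=1+1=2, deg[4]=1+0=1, deg[5]=1+1=2, deg[6]=1+2=3, deg[7]=1+0=1, deg[8]=1+0=1, deg[9]=1+0=1

Answer: 3 2 2 1 2 3 1 1 1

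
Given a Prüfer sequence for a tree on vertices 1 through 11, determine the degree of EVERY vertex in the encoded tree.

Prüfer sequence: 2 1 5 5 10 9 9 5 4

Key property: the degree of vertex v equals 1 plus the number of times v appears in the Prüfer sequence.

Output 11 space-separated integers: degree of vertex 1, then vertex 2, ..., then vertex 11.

Answer: 2 2 1 2 4 1 1 1 3 2 1

Derivation:
p_1 = 2: count[2] becomes 1
p_2 = 1: count[1] becomes 1
p_3 = 5: count[5] becomes 1
p_4 = 5: count[5] becomes 2
p_5 = 10: count[10] becomes 1
p_6 = 9: count[9] becomes 1
p_7 = 9: count[9] becomes 2
p_8 = 5: count[5] becomes 3
p_9 = 4: count[4] becomes 1
Degrees (1 + count): deg[1]=1+1=2, deg[2]=1+1=2, deg[3]=1+0=1, deg[4]=1+1=2, deg[5]=1+3=4, deg[6]=1+0=1, deg[7]=1+0=1, deg[8]=1+0=1, deg[9]=1+2=3, deg[10]=1+1=2, deg[11]=1+0=1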